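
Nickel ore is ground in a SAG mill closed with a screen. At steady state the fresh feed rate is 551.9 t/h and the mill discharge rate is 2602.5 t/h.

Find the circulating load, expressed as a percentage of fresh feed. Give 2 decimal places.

CL = 371.55 %

Discharge = new feed + return, hence
R = M − F = 2602.5 − 551.9 = 2050.6 t/h
CL = 100·R/F = 100·2050.6/551.9 = 371.55 %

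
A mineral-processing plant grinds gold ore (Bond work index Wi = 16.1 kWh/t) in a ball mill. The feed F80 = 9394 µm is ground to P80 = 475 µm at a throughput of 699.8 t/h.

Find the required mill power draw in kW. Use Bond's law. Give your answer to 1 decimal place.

Bond:  W = 10 Wi (1/√P − 1/√F)
W = 10·16.1·(1/√475 − 1/√9394) = 10·16.1·(0.035566) = 5.7261 kWh/t
P_mill = W·ṁ = 5.7261·699.8 = 4007.1 kW

P = 4007.1 kW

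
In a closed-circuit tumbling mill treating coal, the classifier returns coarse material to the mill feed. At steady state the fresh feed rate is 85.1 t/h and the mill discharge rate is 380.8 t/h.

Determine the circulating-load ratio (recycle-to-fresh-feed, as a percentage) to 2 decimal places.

CL = 347.47 %

Steady state: M = F + R.
R = M − F = 380.8 − 85.1 = 295.7 t/h
CL = 100·R/F = 100·295.7/85.1 = 347.47 %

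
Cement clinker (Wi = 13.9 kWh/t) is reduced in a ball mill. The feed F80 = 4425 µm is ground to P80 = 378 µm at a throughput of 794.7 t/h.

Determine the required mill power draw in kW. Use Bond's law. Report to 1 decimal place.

P = 4021.0 kW

W_Bond = 10·Wi·(1/√P₈₀ − 1/√F₈₀)
W = 10·13.9·(1/√378 − 1/√4425) = 10·13.9·(0.036402) = 5.0598 kWh/t
P = W·T = 5.0598·794.7 = 4021.0 kW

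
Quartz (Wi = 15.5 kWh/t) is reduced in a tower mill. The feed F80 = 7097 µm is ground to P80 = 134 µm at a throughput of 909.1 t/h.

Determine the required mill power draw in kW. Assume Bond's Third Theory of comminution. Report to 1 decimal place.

W = 10·Wi·[P80^(−½) − F80^(−½)]
W = 10·15.5·(1/√134 − 1/√7097) = 10·15.5·(0.074517) = 11.5501 kWh/t
P = W·T = 11.5501·909.1 = 10500.2 kW

P = 10500.2 kW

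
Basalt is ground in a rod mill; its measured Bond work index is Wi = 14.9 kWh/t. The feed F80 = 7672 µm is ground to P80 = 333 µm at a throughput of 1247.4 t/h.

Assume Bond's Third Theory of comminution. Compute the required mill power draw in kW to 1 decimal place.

P = 8063.2 kW

W = 10·Wi·[P80^(−½) − F80^(−½)]
W = 10·14.9·(1/√333 − 1/√7672) = 10·14.9·(0.043383) = 6.4640 kWh/t
Mill draw = 6.4640 × 1247.4 = 8063.2 kW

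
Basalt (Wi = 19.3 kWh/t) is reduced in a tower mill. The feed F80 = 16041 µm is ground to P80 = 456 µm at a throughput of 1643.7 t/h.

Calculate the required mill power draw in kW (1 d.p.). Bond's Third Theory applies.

W = 10 Wi (P80^-0.5 − F80^-0.5)
W = 10·19.3·(1/√456 − 1/√16041) = 10·19.3·(0.038934) = 7.5142 kWh/t
P = W·T = 7.5142·1643.7 = 12351.1 kW

P = 12351.1 kW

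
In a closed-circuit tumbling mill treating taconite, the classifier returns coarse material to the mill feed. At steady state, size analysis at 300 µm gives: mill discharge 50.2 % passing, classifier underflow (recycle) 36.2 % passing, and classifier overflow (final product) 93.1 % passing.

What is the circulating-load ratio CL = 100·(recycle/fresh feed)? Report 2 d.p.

Two-product formula at 300 µm:
d + r·d = r·u + o → r(d−u) = o−d
r = (93.1 − 50.2)/(50.2 − 36.2) = 42.9/14.0 = 3.0643
CL = 100·r = 306.43 %

CL = 306.43 %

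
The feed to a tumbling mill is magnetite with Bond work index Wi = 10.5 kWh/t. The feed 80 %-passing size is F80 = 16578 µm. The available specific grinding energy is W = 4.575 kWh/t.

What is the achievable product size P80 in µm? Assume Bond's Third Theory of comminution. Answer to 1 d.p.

W = 10·Wi·(P80^(-½) − F80^(-½))
P80^(−½) = W/(10 Wi) + F80^(−½)
  = 4.5750/(10·10.5) + 1/√16578 = 0.043571 + 0.007767 = 0.051338
P80 = (1/0.051338)² = 19.4787² = 379.42 µm

P80 = 379.4 µm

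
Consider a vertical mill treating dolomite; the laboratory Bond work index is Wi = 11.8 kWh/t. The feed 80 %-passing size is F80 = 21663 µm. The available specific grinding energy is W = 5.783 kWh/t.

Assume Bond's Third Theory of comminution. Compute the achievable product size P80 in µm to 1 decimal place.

W = 10 Wi (1/√P80 − 1/√F80)  [Bond]
⇒ 1/√P80 = W/(10 Wi) + 1/√F80
  = 5.7830/(10·11.8) + 1/√21663 = 0.049008 + 0.006794 = 0.055803
P80 = (1/0.055803)² = 17.9203² = 321.14 µm

P80 = 321.1 µm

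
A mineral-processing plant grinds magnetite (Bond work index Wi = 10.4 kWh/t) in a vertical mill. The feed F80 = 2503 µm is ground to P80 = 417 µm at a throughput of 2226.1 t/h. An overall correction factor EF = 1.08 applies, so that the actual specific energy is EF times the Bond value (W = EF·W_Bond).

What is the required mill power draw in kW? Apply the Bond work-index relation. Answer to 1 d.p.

P = 7246.6 kW

W = 10·Wi·(P80^(-½) − F80^(-½))
W = 10·10.4·(1/√417 − 1/√2503) = 10·10.4·(0.028982) = 3.0141 kWh/t
Corrected W = EF·W_Bond = 1.08·3.0141 = 3.2553 kWh/t
P_mill = W·ṁ = 3.2553·2226.1 = 7246.6 kW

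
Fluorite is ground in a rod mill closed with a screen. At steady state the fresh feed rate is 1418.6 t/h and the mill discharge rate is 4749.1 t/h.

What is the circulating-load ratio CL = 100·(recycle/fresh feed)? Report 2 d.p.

M = F + R at steady state, so:
R = M − F = 4749.1 − 1418.6 = 3330.5 t/h
CL = 100·R/F = 100·3330.5/1418.6 = 234.77 %

CL = 234.77 %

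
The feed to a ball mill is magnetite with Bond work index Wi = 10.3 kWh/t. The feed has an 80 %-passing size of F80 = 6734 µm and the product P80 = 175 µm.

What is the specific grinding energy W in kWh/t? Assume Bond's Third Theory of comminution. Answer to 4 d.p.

W = 6.5309 kWh/t

Bond:  W = 10 Wi (1/√P − 1/√F)
1/√175 = 0.075593;  1/√6734 = 0.012186
W = 10·10.3·(0.075593 − 0.012186) = 6.5309 kWh/t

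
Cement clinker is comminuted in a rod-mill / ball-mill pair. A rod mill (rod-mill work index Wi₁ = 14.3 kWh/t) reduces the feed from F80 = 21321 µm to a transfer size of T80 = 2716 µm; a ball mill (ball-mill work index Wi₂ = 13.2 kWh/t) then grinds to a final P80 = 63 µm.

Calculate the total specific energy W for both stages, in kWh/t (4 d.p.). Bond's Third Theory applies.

W = 10 Wi (1/√P80 − 1/√F80)  [Bond]
Stage 1 (21321→2716 µm, Wi₁=14.3): W₁ = 10·14.3·(0.019188 − 0.006849) = 1.7646 kWh/t
Stage 2 (2716→63 µm, Wi₂=13.2): W₂ = 10·13.2·(0.125988 − 0.019188) = 14.0976 kWh/t
W = W₁ + W₂ = 1.7646 + 14.0976 = 15.8622 kWh/t

W = 15.8622 kWh/t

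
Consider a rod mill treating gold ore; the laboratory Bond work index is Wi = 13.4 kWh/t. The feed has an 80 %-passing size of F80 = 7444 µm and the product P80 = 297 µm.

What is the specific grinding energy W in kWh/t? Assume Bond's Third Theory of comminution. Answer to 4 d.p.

W = 6.2224 kWh/t

W = 10·Wi·[P80^(−½) − F80^(−½)]
1/√297 = 0.058026;  1/√7444 = 0.011590
W = 10·13.4·(0.058026 − 0.011590) = 6.2224 kWh/t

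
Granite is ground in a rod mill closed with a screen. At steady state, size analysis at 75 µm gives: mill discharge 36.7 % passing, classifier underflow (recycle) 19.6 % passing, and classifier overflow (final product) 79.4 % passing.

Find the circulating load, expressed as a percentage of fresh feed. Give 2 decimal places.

CL = 249.71 %

Classifier node, passing 75 µm:
r = (o − d)/(d − u)
r = (79.4 − 36.7)/(36.7 − 19.6) = 42.7/17.1 = 2.4971
CL = 100·r = 249.71 %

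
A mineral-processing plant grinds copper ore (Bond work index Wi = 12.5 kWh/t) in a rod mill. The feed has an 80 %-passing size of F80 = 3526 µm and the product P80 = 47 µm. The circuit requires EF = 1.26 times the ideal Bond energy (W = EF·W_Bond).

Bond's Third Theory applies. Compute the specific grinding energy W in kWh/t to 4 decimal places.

W_Bond = 10·Wi·(1/√P₈₀ − 1/√F₈₀)
1/√47 = 0.145865;  1/√3526 = 0.016841
W = 10·12.5·(0.145865 − 0.016841) = 16.1280 kWh/t
Corrected W = EF·W_Bond = 1.26·16.1280 = 20.3213 kWh/t

W = 20.3213 kWh/t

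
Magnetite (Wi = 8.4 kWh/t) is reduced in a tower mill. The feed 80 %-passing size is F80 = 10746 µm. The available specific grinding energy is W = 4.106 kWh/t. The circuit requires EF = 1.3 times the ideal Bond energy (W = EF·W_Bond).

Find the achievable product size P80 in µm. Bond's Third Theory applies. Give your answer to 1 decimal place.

Bond:  W = 10 Wi (1/√P − 1/√F)
W_Bond = W / EF = 4.106 / 1.3 = 3.1585 kWh/t
1/√P80 = 1/√F80 + W_Bond/(10·Wi)
  = 3.1585/(10·8.4) + 1/√10746 = 0.037601 + 0.009647 = 0.047247
P80 = (1/0.047247)² = 21.1652² = 447.97 µm

P80 = 448.0 µm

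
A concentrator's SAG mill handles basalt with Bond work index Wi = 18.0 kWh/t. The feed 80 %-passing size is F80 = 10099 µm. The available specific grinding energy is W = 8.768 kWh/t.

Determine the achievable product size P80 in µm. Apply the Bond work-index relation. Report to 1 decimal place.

P80 = 290.6 µm

Bond:  W = 10 Wi (1/√P − 1/√F)
P80^(−½) = W/(10 Wi) + F80^(−½)
  = 8.7680/(10·18.0) + 1/√10099 = 0.048711 + 0.009951 = 0.058662
P80 = (1/0.058662)² = 17.0468² = 290.59 µm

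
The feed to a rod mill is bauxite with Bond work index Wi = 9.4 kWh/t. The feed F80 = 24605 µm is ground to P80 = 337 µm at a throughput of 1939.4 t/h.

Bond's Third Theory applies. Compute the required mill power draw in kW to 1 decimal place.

P = 8768.5 kW

W = 10 Wi (1/√P80 − 1/√F80)  [Bond]
W = 10·9.4·(1/√337 − 1/√24605) = 10·9.4·(0.048098) = 4.5212 kWh/t
Mill draw = 4.5212 × 1939.4 = 8768.5 kW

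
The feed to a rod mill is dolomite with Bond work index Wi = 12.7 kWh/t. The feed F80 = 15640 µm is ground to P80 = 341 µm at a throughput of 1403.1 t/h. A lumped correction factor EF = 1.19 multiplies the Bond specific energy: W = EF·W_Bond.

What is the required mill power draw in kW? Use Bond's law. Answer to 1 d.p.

W = 10 Wi / √P80 − 10 Wi / √F80
W = 10·12.7·(1/√341 − 1/√15640) = 10·12.7·(0.046157) = 5.8619 kWh/t
Corrected W = EF·W_Bond = 1.19·5.8619 = 6.9757 kWh/t
P = W·T = 6.9757·1403.1 = 9787.6 kW

P = 9787.6 kW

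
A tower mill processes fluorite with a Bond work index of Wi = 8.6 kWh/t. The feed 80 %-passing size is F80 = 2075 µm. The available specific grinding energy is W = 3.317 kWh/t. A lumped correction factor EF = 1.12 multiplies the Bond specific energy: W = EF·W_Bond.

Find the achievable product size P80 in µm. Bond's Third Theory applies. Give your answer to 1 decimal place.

P80 = 314.5 µm

W = 10·Wi·(P80^(-½) − F80^(-½))
W_Bond = W / EF = 3.317 / 1.12 = 2.9616 kWh/t
1/√P80 = 1/√F80 + W_Bond/(10·Wi)
  = 2.9616/(10·8.6) + 1/√2075 = 0.034437 + 0.021953 = 0.056390
P80 = (1/0.056390)² = 17.7336² = 314.48 µm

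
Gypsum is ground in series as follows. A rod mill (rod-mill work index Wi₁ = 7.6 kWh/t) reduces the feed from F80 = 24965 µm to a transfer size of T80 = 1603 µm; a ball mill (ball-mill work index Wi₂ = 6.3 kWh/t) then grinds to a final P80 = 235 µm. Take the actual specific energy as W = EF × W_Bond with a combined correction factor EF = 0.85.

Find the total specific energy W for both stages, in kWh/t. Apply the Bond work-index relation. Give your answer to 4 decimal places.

W = 3.3604 kWh/t

W_Bond = 10·Wi·(1/√P₈₀ − 1/√F₈₀)
Stage 1 (24965→1603 µm, Wi₁=7.6): W₁ = 10·7.6·(0.024977 − 0.006329) = 1.4172 kWh/t
Stage 2 (1603→235 µm, Wi₂=6.3): W₂ = 10·6.3·(0.065233 − 0.024977) = 2.5361 kWh/t
W = W₁ + W₂ = 1.4172 + 2.5361 = 3.9534 kWh/t
Apply correction: 3.9534 × 0.85 = 3.3604 kWh/t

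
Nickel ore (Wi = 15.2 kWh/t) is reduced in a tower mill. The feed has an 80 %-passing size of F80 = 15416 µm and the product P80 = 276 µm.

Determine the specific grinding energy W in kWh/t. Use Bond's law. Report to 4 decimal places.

W = 7.9251 kWh/t

W = 10·Wi·[P80^(−½) − F80^(−½)]
1/√276 = 0.060193;  1/√15416 = 0.008054
W = 10·15.2·(0.060193 − 0.008054) = 7.9251 kWh/t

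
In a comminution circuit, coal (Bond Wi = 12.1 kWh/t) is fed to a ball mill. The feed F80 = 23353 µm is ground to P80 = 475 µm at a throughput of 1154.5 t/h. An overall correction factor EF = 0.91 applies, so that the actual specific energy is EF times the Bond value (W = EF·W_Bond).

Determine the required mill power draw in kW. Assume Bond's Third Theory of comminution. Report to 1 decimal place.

P = 5000.9 kW

Bond:  W = 10 Wi (1/√P − 1/√F)
W = 10·12.1·(1/√475 − 1/√23353) = 10·12.1·(0.039339) = 4.7601 kWh/t
Apply correction: 4.7601 × 0.91 = 4.3317 kWh/t
Power = W × throughput = 4.3317 kWh/t × 1154.5 t/h = 5000.9 kW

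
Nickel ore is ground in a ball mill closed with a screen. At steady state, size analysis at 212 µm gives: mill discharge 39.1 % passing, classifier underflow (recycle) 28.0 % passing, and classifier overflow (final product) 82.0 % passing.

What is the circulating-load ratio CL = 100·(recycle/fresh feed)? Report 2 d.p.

CL = 386.49 %

Classifier node, passing 212 µm:
(1+r)·d = r·u + o ⇒ r = (o−d)/(d−u)
r = (82.0 − 39.1)/(39.1 − 28.0) = 42.9/11.1 = 3.8649
CL = 100·r = 386.49 %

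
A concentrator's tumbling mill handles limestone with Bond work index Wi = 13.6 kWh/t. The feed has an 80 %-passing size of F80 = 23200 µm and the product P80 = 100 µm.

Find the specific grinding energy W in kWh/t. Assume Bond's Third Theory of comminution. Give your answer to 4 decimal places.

W = 12.7071 kWh/t

W_Bond = 10·Wi·(1/√P₈₀ − 1/√F₈₀)
1/√100 = 0.100000;  1/√23200 = 0.006565
W = 10·13.6·(0.100000 − 0.006565) = 12.7071 kWh/t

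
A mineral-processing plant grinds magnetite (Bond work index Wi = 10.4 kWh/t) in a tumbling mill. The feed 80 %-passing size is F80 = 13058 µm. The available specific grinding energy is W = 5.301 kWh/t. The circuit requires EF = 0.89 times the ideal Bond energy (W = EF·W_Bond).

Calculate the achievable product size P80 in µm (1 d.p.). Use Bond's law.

W = 10·Wi·[P80^(−½) − F80^(−½)]
W_Bond = W / EF = 5.301 / 0.89 = 5.9562 kWh/t
P80^(−½) = W_Bond/(10 Wi) + F80^(−½)
  = 5.9562/(10·10.4) + 1/√13058 = 0.057271 + 0.008751 = 0.066022
P80 = (1/0.066022)² = 15.1465² = 229.42 µm

P80 = 229.4 µm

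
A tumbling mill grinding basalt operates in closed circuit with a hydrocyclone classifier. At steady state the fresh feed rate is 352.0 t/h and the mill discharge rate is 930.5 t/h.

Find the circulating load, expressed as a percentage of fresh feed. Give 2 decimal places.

CL = 164.35 %

Steady state: M = F + R.
R = M − F = 930.5 − 352.0 = 578.5 t/h
CL = 100·R/F = 100·578.5/352.0 = 164.35 %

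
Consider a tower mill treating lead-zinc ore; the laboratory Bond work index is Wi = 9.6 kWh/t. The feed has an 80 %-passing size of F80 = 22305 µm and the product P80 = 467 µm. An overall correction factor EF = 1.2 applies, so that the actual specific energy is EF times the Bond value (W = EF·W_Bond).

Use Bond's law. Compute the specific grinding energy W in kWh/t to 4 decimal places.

W = 4.5595 kWh/t

W = 10 Wi (P80^-0.5 − F80^-0.5)
1/√467 = 0.046274;  1/√22305 = 0.006696
W = 10·9.6·(0.046274 − 0.006696) = 3.7996 kWh/t
W_actual = 1.2 × 3.7996 = 4.5595 kWh/t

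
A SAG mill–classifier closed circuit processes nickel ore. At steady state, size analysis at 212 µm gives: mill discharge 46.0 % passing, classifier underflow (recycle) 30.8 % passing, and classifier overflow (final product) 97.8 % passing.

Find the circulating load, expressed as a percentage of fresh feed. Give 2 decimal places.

CL = 340.79 %

Balance %-passing 212 µm (r = R/F):
(1+r)d = ru + o → r = (o−d)/(d−u)
r = (97.8 − 46.0)/(46.0 − 30.8) = 51.8/15.2 = 3.4079
CL = 100·r = 340.79 %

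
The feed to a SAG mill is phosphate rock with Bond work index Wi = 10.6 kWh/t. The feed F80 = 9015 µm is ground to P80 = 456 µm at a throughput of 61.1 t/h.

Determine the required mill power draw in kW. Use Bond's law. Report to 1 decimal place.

W = 10·Wi·(P80^(-½) − F80^(-½))
W = 10·10.6·(1/√456 − 1/√9015) = 10·10.6·(0.036297) = 3.8475 kWh/t
Power = W × throughput = 3.8475 kWh/t × 61.1 t/h = 235.1 kW

P = 235.1 kW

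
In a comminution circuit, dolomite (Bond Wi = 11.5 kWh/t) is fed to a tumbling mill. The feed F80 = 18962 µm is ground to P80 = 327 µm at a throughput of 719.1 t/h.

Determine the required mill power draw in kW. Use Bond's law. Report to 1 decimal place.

P = 3972.6 kW

Bond: W = 10·Wi·(1/√P80 − 1/√F80)
W = 10·11.5·(1/√327 − 1/√18962) = 10·11.5·(0.048038) = 5.5244 kWh/t
P_mill = W·ṁ = 5.5244·719.1 = 3972.6 kW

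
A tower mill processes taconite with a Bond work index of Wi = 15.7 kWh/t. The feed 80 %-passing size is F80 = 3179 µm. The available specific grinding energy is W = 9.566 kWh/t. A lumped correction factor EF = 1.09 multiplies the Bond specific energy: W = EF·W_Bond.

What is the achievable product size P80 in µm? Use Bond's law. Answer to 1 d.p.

W = 10 Wi (1/√P80 − 1/√F80)  [Bond]
W_Bond = W / EF = 9.566 / 1.09 = 8.7761 kWh/t
P80^-0.5 = F80^-0.5 + W_Bond/(10 Wi)
  = 8.7761/(10·15.7) + 1/√3179 = 0.055899 + 0.017736 = 0.073635
P80 = (1/0.073635)² = 13.5805² = 184.43 µm

P80 = 184.4 µm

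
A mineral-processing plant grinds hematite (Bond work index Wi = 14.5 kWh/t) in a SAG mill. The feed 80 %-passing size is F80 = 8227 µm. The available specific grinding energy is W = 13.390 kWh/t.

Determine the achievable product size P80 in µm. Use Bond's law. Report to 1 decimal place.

W = 10 Wi (P80^-0.5 − F80^-0.5)
⇒ 1/√P80 = W/(10·Wi) + 1/√F80
  = 13.3900/(10·14.5) + 1/√8227 = 0.092345 + 0.011025 = 0.103370
P80 = (1/0.103370)² = 9.6740² = 93.59 µm

P80 = 93.6 µm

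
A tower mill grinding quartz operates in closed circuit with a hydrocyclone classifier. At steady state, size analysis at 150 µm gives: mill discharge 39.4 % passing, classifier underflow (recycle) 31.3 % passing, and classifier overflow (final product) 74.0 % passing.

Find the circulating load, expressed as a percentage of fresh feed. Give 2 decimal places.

CL = 427.16 %

Mass balance on the −150 µm fraction:
r = (o − d)/(d − u)
r = (74.0 − 39.4)/(39.4 − 31.3) = 34.6/8.1 = 4.2716
CL = 100·r = 427.16 %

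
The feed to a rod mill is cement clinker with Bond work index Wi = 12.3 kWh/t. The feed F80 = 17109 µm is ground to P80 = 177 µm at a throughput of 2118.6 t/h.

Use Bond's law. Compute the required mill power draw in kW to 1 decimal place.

P = 17594.7 kW

W = 10·Wi·(P80^(-½) − F80^(-½))
W = 10·12.3·(1/√177 − 1/√17109) = 10·12.3·(0.067519) = 8.3049 kWh/t
Mill draw = 8.3049 × 2118.6 = 17594.7 kW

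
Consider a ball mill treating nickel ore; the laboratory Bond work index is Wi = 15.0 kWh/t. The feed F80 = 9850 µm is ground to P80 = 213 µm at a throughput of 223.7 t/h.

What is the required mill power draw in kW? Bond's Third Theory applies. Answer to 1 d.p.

P = 1961.1 kW

Bond: W = 10·Wi·(1/√P80 − 1/√F80)
W = 10·15.0·(1/√213 − 1/√9850) = 10·15.0·(0.058443) = 8.7665 kWh/t
P_mill = W·ṁ = 8.7665·223.7 = 1961.1 kW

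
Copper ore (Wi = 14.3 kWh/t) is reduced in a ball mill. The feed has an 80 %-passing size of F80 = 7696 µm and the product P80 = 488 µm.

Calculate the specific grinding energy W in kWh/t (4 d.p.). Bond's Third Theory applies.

W = 4.8432 kWh/t

W = 10 Wi (1/√P80 − 1/√F80)  [Bond]
1/√488 = 0.045268;  1/√7696 = 0.011399
W = 10·14.3·(0.045268 − 0.011399) = 4.8432 kWh/t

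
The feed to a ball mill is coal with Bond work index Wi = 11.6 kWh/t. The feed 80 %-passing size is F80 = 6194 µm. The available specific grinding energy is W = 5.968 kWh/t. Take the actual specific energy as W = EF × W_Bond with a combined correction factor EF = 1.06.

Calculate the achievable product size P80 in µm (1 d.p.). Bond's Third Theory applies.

P80 = 266.6 µm

W = 10·Wi·[P80^(−½) − F80^(−½)]
W_Bond = W / EF = 5.968 / 1.06 = 5.6302 kWh/t
P80^(−½) = W_Bond/(10 Wi) + F80^(−½)
  = 5.6302/(10·11.6) + 1/√6194 = 0.048536 + 0.012706 = 0.061242
P80 = (1/0.061242)² = 16.3286² = 266.62 µm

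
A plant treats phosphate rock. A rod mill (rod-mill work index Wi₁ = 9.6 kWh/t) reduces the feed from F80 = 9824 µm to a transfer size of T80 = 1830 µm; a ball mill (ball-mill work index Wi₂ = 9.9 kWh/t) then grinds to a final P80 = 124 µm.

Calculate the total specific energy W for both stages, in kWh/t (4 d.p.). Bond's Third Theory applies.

W = 7.8518 kWh/t

Bond:  W = 10 Wi (1/√P − 1/√F)
Stage 1 (9824→1830 µm, Wi₁=9.6): W₁ = 10·9.6·(0.023376 − 0.010089) = 1.2756 kWh/t
Stage 2 (1830→124 µm, Wi₂=9.9): W₂ = 10·9.9·(0.089803 − 0.023376) = 6.5762 kWh/t
W = W₁ + W₂ = 1.2756 + 6.5762 = 7.8518 kWh/t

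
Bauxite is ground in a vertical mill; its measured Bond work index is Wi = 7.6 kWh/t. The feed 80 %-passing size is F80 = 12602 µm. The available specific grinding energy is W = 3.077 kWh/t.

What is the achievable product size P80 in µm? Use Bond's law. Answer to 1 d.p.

W = 10·Wi·(P80^(-½) − F80^(-½))
1/√P80 = 1/√F80 + W/(10·Wi)
  = 3.0770/(10·7.6) + 1/√12602 = 0.040487 + 0.008908 = 0.049395
P80 = (1/0.049395)² = 20.2450² = 409.86 µm

P80 = 409.9 µm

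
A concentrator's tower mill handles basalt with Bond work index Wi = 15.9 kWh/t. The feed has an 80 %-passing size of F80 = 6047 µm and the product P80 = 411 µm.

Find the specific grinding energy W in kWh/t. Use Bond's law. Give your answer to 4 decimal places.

W = 5.7982 kWh/t

Bond:  W = 10 Wi (1/√P − 1/√F)
1/√411 = 0.049326;  1/√6047 = 0.012860
W = 10·15.9·(0.049326 − 0.012860) = 5.7982 kWh/t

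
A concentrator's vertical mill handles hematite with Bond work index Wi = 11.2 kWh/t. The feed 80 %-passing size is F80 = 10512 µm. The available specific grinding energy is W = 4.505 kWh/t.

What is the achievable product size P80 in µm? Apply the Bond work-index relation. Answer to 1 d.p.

P80 = 400.4 µm

Bond: W = 10·Wi·(1/√P80 − 1/√F80)
P80^-0.5 = F80^-0.5 + W/(10 Wi)
  = 4.5050/(10·11.2) + 1/√10512 = 0.040223 + 0.009753 = 0.049977
P80 = (1/0.049977)² = 20.0093² = 400.37 µm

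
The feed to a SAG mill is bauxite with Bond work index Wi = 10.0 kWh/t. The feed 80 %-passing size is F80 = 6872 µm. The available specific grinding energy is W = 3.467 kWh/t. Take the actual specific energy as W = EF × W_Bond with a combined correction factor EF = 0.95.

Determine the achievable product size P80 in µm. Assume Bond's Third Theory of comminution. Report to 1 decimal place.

P80 = 424.1 µm

W = 10·Wi·(P80^(-½) − F80^(-½))
W_Bond = W / EF = 3.467 / 0.95 = 3.6495 kWh/t
⇒ 1/√P80 = W_Bond/(10 Wi) + 1/√F80
  = 3.6495/(10·10.0) + 1/√6872 = 0.036495 + 0.012063 = 0.048558
P80 = (1/0.048558)² = 20.5940² = 424.11 µm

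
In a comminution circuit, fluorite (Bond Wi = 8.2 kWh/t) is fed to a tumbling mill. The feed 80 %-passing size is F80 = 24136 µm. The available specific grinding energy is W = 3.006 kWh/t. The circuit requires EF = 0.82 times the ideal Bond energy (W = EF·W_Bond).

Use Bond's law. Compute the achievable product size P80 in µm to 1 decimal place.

P80 = 382.3 µm

Bond:  W = 10 Wi (1/√P − 1/√F)
W_Bond = W / EF = 3.006 / 0.82 = 3.6659 kWh/t
⇒ 1/√P80 = W_Bond/(10 Wi) + 1/√F80
  = 3.6659/(10·8.2) + 1/√24136 = 0.044706 + 0.006437 = 0.051142
P80 = (1/0.051142)² = 19.5533² = 382.33 µm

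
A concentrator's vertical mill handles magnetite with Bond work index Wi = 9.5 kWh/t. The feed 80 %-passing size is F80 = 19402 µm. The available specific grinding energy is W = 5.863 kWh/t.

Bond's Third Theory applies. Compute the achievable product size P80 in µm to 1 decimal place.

P80 = 210.7 µm

W = 10 Wi / √P80 − 10 Wi / √F80
1/√P80 = 1/√F80 + W/(10·Wi)
  = 5.8630/(10·9.5) + 1/√19402 = 0.061716 + 0.007179 = 0.068895
P80 = (1/0.068895)² = 14.5148² = 210.68 µm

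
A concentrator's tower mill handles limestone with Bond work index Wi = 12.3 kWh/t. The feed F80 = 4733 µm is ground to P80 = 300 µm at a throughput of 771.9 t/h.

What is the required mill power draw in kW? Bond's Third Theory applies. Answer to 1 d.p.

P = 4101.5 kW

Bond: W = 10·Wi·(1/√P80 − 1/√F80)
W = 10·12.3·(1/√300 − 1/√4733) = 10·12.3·(0.043199) = 5.3135 kWh/t
Power = W × throughput = 5.3135 kWh/t × 771.9 t/h = 4101.5 kW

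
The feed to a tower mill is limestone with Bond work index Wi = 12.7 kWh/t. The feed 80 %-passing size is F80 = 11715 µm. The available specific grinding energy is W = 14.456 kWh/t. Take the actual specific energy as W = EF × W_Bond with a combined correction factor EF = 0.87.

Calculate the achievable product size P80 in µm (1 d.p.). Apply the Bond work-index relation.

P80 = 51.0 µm

W_Bond = 10·Wi·(1/√P₈₀ − 1/√F₈₀)
W_Bond = W / EF = 14.456 / 0.87 = 16.6161 kWh/t
P80^-0.5 = F80^-0.5 + W_Bond/(10 Wi)
  = 16.6161/(10·12.7) + 1/√11715 = 0.130835 + 0.009239 = 0.140074
P80 = (1/0.140074)² = 7.1391² = 50.97 µm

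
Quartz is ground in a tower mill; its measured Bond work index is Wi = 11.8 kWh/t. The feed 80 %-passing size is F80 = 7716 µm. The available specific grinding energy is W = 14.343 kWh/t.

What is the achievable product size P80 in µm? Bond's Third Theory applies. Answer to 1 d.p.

W_Bond = 10·Wi·(1/√P₈₀ − 1/√F₈₀)
1/√P80 = 1/√F80 + W/(10·Wi)
  = 14.3430/(10·11.8) + 1/√7716 = 0.121551 + 0.011384 = 0.132935
P80 = (1/0.132935)² = 7.5225² = 56.59 µm

P80 = 56.6 µm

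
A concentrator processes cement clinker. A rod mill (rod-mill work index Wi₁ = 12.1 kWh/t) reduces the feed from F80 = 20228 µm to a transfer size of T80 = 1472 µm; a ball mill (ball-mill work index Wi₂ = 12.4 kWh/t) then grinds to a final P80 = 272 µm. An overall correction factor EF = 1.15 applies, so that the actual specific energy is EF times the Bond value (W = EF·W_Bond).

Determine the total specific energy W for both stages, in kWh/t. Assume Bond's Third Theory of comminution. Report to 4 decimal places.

Bond:  W = 10 Wi (1/√P − 1/√F)
Stage 1 (20228→1472 µm, Wi₁=12.1): W₁ = 10·12.1·(0.026064 − 0.007031) = 2.3030 kWh/t
Stage 2 (1472→272 µm, Wi₂=12.4): W₂ = 10·12.4·(0.060634 − 0.026064) = 4.2866 kWh/t
W = W₁ + W₂ = 2.3030 + 4.2866 = 6.5896 kWh/t
W_actual = 1.15 × 6.5896 = 7.5781 kWh/t

W = 7.5781 kWh/t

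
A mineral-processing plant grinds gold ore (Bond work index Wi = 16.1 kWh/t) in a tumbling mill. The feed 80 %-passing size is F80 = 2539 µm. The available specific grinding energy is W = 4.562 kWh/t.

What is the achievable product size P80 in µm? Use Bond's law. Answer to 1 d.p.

W = 10·Wi·(P80^(-½) − F80^(-½))
P80^(−½) = W/(10 Wi) + F80^(−½)
  = 4.5620/(10·16.1) + 1/√2539 = 0.028335 + 0.019846 = 0.048181
P80 = (1/0.048181)² = 20.7550² = 430.77 µm

P80 = 430.8 µm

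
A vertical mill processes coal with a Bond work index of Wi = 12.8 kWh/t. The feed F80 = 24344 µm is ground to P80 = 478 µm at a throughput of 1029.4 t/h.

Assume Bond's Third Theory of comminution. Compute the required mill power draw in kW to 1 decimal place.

W = 10·Wi·(P80^(-½) − F80^(-½))
W = 10·12.8·(1/√478 − 1/√24344) = 10·12.8·(0.039330) = 5.0342 kWh/t
P = W·T = 5.0342·1029.4 = 5182.2 kW

P = 5182.2 kW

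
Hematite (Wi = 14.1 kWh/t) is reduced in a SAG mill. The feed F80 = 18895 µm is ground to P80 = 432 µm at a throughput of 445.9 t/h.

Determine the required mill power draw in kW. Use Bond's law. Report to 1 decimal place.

W = 10 Wi (1/√P80 − 1/√F80)  [Bond]
W = 10·14.1·(1/√432 − 1/√18895) = 10·14.1·(0.040838) = 5.7581 kWh/t
P_mill = W·ṁ = 5.7581·445.9 = 2567.5 kW

P = 2567.5 kW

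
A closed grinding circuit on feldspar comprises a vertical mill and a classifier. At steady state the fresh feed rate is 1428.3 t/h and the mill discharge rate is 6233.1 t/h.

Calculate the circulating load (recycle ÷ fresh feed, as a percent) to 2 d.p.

Steady state: M = F + R.
R = M − F = 6233.1 − 1428.3 = 4804.8 t/h
CL = 100·R/F = 100·4804.8/1428.3 = 336.40 %

CL = 336.40 %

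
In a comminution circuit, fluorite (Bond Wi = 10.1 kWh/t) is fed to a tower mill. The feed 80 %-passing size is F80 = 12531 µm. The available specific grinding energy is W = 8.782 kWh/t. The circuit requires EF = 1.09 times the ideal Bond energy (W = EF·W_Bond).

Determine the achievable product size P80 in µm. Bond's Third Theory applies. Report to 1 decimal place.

P80 = 127.1 µm

W_Bond = 10·Wi·(1/√P₈₀ − 1/√F₈₀)
W_Bond = W / EF = 8.782 / 1.09 = 8.0569 kWh/t
⇒ 1/√P80 = W_Bond/(10 Wi) + 1/√F80
  = 8.0569/(10·10.1) + 1/√12531 = 0.079771 + 0.008933 = 0.088704
P80 = (1/0.088704)² = 11.2734² = 127.09 µm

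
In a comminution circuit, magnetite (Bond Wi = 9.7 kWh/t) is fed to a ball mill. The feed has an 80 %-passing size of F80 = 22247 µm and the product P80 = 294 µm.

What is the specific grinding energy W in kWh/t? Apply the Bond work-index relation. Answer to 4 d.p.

W = 5.0068 kWh/t

W = 10·Wi·(P80^(-½) − F80^(-½))
1/√294 = 0.058321;  1/√22247 = 0.006704
W = 10·9.7·(0.058321 − 0.006704) = 5.0068 kWh/t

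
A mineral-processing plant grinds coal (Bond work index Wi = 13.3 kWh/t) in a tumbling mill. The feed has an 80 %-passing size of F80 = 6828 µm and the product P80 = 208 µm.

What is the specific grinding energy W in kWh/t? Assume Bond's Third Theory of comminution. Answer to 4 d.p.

W = 7.6123 kWh/t

W = 10·Wi·(P80^(-½) − F80^(-½))
1/√208 = 0.069338;  1/√6828 = 0.012102
W = 10·13.3·(0.069338 − 0.012102) = 7.6123 kWh/t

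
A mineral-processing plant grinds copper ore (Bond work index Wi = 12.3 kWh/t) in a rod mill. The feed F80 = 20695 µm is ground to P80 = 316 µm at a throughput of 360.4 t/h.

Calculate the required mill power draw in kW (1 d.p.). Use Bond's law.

W = 10·Wi·(P80^(-½) − F80^(-½))
W = 10·12.3·(1/√316 − 1/√20695) = 10·12.3·(0.049303) = 6.0643 kWh/t
P_mill = W·ṁ = 6.0643·360.4 = 2185.6 kW

P = 2185.6 kW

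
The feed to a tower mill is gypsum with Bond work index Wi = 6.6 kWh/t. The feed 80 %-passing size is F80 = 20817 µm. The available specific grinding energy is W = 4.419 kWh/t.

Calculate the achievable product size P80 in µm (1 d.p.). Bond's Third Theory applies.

P80 = 183.2 µm

W_Bond = 10·Wi·(1/√P₈₀ − 1/√F₈₀)
P80^(−½) = W/(10 Wi) + F80^(−½)
  = 4.4190/(10·6.6) + 1/√20817 = 0.066955 + 0.006931 = 0.073885
P80 = (1/0.073885)² = 13.5345² = 183.18 µm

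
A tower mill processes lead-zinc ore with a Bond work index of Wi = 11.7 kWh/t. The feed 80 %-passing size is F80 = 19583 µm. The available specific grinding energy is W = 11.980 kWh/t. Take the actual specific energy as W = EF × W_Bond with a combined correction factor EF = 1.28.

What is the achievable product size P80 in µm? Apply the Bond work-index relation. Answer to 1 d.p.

P80 = 131.7 µm

W = 10 Wi (1/√P80 − 1/√F80)  [Bond]
W_Bond = W / EF = 11.980 / 1.28 = 9.3594 kWh/t
P80^(−½) = W_Bond/(10 Wi) + F80^(−½)
  = 9.3594/(10·11.7) + 1/√19583 = 0.079995 + 0.007146 = 0.087141
P80 = (1/0.087141)² = 11.4757² = 131.69 µm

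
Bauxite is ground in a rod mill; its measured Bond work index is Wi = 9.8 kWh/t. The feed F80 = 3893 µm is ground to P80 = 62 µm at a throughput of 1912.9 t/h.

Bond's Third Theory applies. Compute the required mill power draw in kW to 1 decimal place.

W = 10·Wi·(P80^(-½) − F80^(-½))
W = 10·9.8·(1/√62 − 1/√3893) = 10·9.8·(0.110973) = 10.8753 kWh/t
Mill draw = 10.8753 × 1912.9 = 20803.5 kW

P = 20803.5 kW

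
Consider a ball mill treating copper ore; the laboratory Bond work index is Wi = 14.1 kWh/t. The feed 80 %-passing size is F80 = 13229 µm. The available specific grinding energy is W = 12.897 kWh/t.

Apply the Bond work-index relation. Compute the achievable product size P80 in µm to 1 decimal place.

W = 10·Wi·[P80^(−½) − F80^(−½)]
⇒ 1/√P80 = W/(10 Wi) + 1/√F80
  = 12.8970/(10·14.1) + 1/√13229 = 0.091468 + 0.008694 = 0.100162
P80 = (1/0.100162)² = 9.9838² = 99.68 µm

P80 = 99.7 µm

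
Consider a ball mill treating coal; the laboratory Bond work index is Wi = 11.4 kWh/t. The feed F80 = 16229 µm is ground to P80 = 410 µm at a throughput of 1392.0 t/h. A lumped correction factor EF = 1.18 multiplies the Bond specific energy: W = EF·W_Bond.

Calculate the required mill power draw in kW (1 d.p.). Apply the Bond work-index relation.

W = 10 Wi (P80^-0.5 − F80^-0.5)
W = 10·11.4·(1/√410 − 1/√16229) = 10·11.4·(0.041537) = 4.7352 kWh/t
W_actual = 1.18 × 4.7352 = 5.5875 kWh/t
P_mill = W·ṁ = 5.5875·1392.0 = 7777.8 kW

P = 7777.8 kW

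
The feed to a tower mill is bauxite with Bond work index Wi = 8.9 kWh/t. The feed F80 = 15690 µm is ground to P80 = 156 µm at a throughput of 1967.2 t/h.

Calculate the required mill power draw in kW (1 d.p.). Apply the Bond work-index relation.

W = 10·Wi·[P80^(−½) − F80^(−½)]
W = 10·8.9·(1/√156 − 1/√15690) = 10·8.9·(0.072081) = 6.4152 kWh/t
Power = W × throughput = 6.4152 kWh/t × 1967.2 t/h = 12619.9 kW

P = 12619.9 kW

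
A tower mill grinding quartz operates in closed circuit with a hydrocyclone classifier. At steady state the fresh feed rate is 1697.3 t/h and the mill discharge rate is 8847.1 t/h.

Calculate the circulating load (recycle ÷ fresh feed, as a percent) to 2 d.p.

CL = 421.25 %

Mill node: discharge = fresh + recycle.
R = M − F = 8847.1 − 1697.3 = 7149.8 t/h
CL = 100·R/F = 100·7149.8/1697.3 = 421.25 %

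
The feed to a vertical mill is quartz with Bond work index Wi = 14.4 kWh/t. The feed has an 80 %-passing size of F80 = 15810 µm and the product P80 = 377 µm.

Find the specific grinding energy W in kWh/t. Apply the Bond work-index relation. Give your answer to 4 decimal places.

W = 10 Wi (P80^-0.5 − F80^-0.5)
1/√377 = 0.051503;  1/√15810 = 0.007953
W = 10·14.4·(0.051503 − 0.007953) = 6.2711 kWh/t

W = 6.2711 kWh/t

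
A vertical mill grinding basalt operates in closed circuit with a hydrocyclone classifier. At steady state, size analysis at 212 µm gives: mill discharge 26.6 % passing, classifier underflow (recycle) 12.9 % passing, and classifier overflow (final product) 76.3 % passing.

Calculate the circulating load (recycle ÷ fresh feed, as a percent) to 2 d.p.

Two-product formula at 212 µm:
(1+r)·d = r·u + o ⇒ r = (o−d)/(d−u)
r = (76.3 − 26.6)/(26.6 − 12.9) = 49.7/13.7 = 3.6277
CL = 100·r = 362.77 %

CL = 362.77 %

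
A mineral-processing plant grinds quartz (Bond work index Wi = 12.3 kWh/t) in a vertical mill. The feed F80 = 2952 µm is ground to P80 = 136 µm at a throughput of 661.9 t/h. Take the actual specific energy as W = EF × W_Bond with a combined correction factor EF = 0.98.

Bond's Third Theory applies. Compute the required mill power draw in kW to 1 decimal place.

Bond: W = 10·Wi·(1/√P80 − 1/√F80)
W = 10·12.3·(1/√136 − 1/√2952) = 10·12.3·(0.067344) = 8.2833 kWh/t
W_actual = 0.98 × 8.2833 = 8.1177 kWh/t
P_mill = W·ṁ = 8.1177·661.9 = 5373.1 kW

P = 5373.1 kW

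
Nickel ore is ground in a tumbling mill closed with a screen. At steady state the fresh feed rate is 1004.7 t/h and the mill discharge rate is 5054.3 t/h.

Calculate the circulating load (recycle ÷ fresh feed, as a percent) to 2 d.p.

CL = 403.07 %

Discharge = new feed + return, hence
R = M − F = 5054.3 − 1004.7 = 4049.6 t/h
CL = 100·R/F = 100·4049.6/1004.7 = 403.07 %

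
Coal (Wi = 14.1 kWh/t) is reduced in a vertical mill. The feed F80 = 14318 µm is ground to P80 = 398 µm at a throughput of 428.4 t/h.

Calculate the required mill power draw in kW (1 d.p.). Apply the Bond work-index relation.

P = 2523.0 kW

W = 10 Wi (1/√P80 − 1/√F80)  [Bond]
W = 10·14.1·(1/√398 − 1/√14318) = 10·14.1·(0.041768) = 5.8893 kWh/t
Mill draw = 5.8893 × 428.4 = 2523.0 kW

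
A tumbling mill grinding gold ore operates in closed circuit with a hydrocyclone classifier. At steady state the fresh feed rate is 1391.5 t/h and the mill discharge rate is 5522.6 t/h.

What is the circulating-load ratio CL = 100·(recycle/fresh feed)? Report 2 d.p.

CL = 296.88 %

M = F + R at steady state, so:
R = M − F = 5522.6 − 1391.5 = 4131.1 t/h
CL = 100·R/F = 100·4131.1/1391.5 = 296.88 %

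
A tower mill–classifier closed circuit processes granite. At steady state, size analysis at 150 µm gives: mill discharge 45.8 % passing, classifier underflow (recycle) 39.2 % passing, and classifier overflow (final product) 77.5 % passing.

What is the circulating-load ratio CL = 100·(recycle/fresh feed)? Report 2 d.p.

Classifier node, passing 150 µm:
r = (o − d)/(d − u)
r = (77.5 − 45.8)/(45.8 − 39.2) = 31.7/6.6 = 4.8030
CL = 100·r = 480.30 %

CL = 480.30 %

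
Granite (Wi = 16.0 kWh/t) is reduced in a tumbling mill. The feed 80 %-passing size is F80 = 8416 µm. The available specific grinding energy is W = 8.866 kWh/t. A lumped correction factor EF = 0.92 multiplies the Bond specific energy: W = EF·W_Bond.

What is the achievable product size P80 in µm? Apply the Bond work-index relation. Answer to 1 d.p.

W = 10 Wi (P80^-0.5 − F80^-0.5)
W_Bond = W / EF = 8.866 / 0.92 = 9.6370 kWh/t
P80^(−½) = W_Bond/(10 Wi) + F80^(−½)
  = 9.6370/(10·16.0) + 1/√8416 = 0.060231 + 0.010901 = 0.071131
P80 = (1/0.071131)² = 14.0585² = 197.64 µm

P80 = 197.6 µm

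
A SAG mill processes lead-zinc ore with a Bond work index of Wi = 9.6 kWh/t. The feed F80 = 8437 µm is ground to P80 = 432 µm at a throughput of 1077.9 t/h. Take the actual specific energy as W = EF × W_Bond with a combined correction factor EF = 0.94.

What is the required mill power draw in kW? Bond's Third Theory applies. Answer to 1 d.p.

Bond: W = 10·Wi·(1/√P80 − 1/√F80)
W = 10·9.6·(1/√432 − 1/√8437) = 10·9.6·(0.037226) = 3.5737 kWh/t
W_actual = 0.94 × 3.5737 = 3.3592 kWh/t
Power = W × throughput = 3.3592 kWh/t × 1077.9 t/h = 3620.9 kW

P = 3620.9 kW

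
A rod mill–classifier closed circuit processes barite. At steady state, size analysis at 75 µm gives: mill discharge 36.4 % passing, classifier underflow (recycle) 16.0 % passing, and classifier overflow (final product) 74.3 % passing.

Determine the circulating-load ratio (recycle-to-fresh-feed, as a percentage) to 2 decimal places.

Two-product formula at 75 µm:
d + r·d = r·u + o → r(d−u) = o−d
r = (74.3 − 36.4)/(36.4 − 16.0) = 37.9/20.4 = 1.8578
CL = 100·r = 185.78 %

CL = 185.78 %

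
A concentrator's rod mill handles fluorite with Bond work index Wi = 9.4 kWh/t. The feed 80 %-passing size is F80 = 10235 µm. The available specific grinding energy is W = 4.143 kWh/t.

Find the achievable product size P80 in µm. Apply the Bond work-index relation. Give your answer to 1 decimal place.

P80 = 343.5 µm

Bond: W = 10·Wi·(1/√P80 − 1/√F80)
P80^-0.5 = F80^-0.5 + W/(10 Wi)
  = 4.1430/(10·9.4) + 1/√10235 = 0.044074 + 0.009885 = 0.053959
P80 = (1/0.053959)² = 18.5326² = 343.46 µm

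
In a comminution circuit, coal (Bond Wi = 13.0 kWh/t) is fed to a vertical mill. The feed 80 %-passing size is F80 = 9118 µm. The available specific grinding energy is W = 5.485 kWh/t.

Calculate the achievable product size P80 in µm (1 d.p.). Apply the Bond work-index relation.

W = 10 Wi (P80^-0.5 − F80^-0.5)
⇒ 1/√P80 = W/(10 Wi) + 1/√F80
  = 5.4850/(10·13.0) + 1/√9118 = 0.042192 + 0.010472 = 0.052665
P80 = (1/0.052665)² = 18.9880² = 360.54 µm

P80 = 360.5 µm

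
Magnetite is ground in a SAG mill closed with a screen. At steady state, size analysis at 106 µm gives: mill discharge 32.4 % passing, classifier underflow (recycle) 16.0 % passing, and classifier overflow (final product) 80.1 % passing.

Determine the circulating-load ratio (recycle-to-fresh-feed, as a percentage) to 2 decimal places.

Balance %-passing 106 µm (r = R/F):
(1+r)·d = r·u + o ⇒ r = (o−d)/(d−u)
r = (80.1 − 32.4)/(32.4 − 16.0) = 47.7/16.4 = 2.9085
CL = 100·r = 290.85 %

CL = 290.85 %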